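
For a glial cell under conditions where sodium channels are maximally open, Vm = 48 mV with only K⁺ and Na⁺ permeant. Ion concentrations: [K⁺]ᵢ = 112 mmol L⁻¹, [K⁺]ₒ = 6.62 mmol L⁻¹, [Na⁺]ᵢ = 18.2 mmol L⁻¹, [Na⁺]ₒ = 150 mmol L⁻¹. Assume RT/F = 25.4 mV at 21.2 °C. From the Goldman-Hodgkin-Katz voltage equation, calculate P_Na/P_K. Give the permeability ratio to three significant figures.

24.9

Let α = P_Na/P_K. GHK: Vm = 25.4·ln[(Kₒ + α·Naₒ)/(Kᵢ + α·Naᵢ)].
e^(Vm/25.4) = e^(48.0/25.4) = 6.6178
So 6.6178·(Kᵢ + α·Naᵢ) = Kₒ + α·Naₒ → α = (6.6178·112.0 − 6.62) / (150.0 − 6.6178·18.2)
α = (741.2 − 6.62) / (150.0 − 120.4) = 734.6/29.56 = 24.85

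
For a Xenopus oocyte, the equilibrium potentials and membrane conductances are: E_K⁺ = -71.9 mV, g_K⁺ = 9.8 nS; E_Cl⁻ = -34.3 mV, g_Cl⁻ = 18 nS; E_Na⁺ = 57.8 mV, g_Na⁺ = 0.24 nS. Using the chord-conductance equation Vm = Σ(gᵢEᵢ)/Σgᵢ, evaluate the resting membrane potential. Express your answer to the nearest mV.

-47 mV

Σ gᵢEᵢ = 9.8·(-71.9) + 18·(-34.3) + 0.24·(57.8) = -1308.15
Σ gᵢ = 9.8 + 18 + 0.24 = 28.04
Vm = -1308.15 / 28.04 = -46.65 mV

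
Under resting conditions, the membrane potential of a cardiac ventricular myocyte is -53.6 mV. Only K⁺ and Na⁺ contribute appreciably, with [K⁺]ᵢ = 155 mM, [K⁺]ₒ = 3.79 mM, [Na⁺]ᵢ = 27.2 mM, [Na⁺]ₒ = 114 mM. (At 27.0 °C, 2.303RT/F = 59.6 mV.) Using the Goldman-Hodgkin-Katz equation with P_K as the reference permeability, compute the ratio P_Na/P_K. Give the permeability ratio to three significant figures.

0.142

Let α = P_Na/P_K. GHK: Vm = 59.6·log₁₀[(Kₒ + α·Naₒ)/(Kᵢ + α·Naᵢ)].
10^(Vm/59.6) = 10^(-53.6/59.6) = 0.12609
So 0.12609·(Kᵢ + α·Naᵢ) = Kₒ + α·Naₒ → α = (0.12609·155.0 − 3.79) / (114.0 − 0.12609·27.2)
α = (19.54 − 3.79) / (114.0 − 3.43) = 15.75/110.6 = 0.1425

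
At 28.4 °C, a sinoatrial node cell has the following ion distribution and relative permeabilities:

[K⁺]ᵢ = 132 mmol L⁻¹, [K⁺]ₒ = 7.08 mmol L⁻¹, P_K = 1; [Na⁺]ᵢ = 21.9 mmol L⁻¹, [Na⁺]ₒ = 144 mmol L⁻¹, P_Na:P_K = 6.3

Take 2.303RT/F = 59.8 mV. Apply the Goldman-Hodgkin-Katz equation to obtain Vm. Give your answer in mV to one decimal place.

31.7 mV

Vm = 59.8 · log₁₀[(Σ P·[cation]ₒ + Σ P·[anion]ᵢ) / (Σ P·[cation]ᵢ + Σ P·[anion]ₒ)]
Numerator = 1×7.08 + 6.3×144 = 914.3
Denominator = 1×132 + 6.3×21.9 = 270
Vm = 59.8 · log₁₀(3.3866) = 59.8 × (0.5298) = 31.68 mV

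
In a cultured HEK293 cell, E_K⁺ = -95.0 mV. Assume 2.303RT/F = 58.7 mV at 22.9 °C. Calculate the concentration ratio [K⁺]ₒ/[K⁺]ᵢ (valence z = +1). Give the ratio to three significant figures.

log₁₀([out]/[in]) = E·z/(58.7) = -95.0 × 1 / 58.7 = -1.6184
[out]/[in] = 10^(-1.6184) = 0.02408

0.0241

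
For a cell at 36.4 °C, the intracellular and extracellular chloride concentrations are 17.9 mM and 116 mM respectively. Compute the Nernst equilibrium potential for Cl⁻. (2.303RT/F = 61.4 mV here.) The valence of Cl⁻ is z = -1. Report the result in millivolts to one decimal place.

-49.8 mV

E = (61.4/z) · log₁₀([Cl⁻]_out/[Cl⁻]_in) with z = -1.
For an anion, dividing by z = -1 reverses the sign.
= (61.4/-1) · log₁₀(116/17.9) = -61.40 · log₁₀(6.48)
= -61.40 · (0.8116) = -49.83 mV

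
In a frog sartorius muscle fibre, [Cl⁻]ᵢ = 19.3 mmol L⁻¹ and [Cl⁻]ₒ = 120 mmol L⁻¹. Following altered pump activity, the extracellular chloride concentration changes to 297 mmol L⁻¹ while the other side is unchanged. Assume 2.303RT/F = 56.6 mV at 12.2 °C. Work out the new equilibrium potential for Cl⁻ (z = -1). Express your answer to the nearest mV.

-67 mV

After the shift: [Cl⁻]_out = 297, [Cl⁻]_in = 19.3 mmol L⁻¹.
E_new = (56.6/-1)·log₁₀(297/19.3) = -56.60 · (1.1872) = -67.20 mV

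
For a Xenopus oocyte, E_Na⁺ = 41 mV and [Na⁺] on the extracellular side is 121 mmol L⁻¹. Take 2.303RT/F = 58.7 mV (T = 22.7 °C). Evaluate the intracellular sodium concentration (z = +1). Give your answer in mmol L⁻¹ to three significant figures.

24.2 mmol L⁻¹

Nernst: E = (58.7/1) · log₁₀([out]/[in]), so log₁₀([out]/[in]) = 41.0 × 1 / 58.7 = 0.6985.
[out]/[in] = 10^(0.6985) = 4.994.
[in] = 121 / 4.994 = 24.23 mmol L⁻¹.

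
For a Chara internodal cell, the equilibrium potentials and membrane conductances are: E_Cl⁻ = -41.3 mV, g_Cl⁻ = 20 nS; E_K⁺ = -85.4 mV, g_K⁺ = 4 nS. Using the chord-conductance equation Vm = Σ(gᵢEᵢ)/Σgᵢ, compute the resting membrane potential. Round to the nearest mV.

-49 mV

Σ gᵢEᵢ = 20·(-41.3) + 4·(-85.4) = -1167.60
Σ gᵢ = 20 + 4 = 24
Vm = -1167.60 / 24 = -48.65 mV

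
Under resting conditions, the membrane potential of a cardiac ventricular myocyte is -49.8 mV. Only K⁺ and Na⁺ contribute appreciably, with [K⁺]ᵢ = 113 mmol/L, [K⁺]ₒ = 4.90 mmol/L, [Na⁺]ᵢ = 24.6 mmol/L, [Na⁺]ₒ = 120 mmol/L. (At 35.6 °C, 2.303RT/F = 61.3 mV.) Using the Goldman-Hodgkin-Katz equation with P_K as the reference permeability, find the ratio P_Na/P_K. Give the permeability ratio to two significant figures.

0.11

Let α = P_Na/P_K. GHK: Vm = 61.3·log₁₀[(Kₒ + α·Naₒ)/(Kᵢ + α·Naᵢ)].
10^(Vm/61.3) = 10^(-49.8/61.3) = 0.15403
So 0.15403·(Kᵢ + α·Naᵢ) = Kₒ + α·Naₒ → α = (0.15403·113.0 − 4.9) / (120.0 − 0.15403·24.6)
α = (17.41 − 4.9) / (120.0 − 3.789) = 12.51/116.2 = 0.1076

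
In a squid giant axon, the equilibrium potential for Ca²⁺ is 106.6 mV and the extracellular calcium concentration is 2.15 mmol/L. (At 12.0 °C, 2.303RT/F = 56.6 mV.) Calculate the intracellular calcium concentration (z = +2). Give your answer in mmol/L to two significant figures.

Nernst: E = (56.6/2) · log₁₀([out]/[in]), so log₁₀([out]/[in]) = 106.6 × 2 / 56.6 = 3.7668.
[out]/[in] = 10^(3.7668) = 5845.
[in] = 2.15 / 5845 = 0.0003678 mmol/L.

0.00037 mmol/L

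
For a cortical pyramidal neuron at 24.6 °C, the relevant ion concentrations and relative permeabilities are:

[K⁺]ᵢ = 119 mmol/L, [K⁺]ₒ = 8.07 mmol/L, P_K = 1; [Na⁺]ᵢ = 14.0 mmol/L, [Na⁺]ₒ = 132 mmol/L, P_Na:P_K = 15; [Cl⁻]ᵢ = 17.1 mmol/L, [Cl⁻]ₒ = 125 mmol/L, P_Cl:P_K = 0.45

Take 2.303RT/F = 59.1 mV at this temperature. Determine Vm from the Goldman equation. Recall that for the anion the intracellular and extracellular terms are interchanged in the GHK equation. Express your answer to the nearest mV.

Vm = 59.1 · log₁₀[(Σ P·[cation]ₒ + Σ P·[anion]ᵢ) / (Σ P·[cation]ᵢ + Σ P·[anion]ₒ)]
Numerator = 1×8.07 + 15×132 + 0.45×17.1 = 1996
Denominator = 1×119 + 15×14.0 + 0.45×125 = 385.2
Vm = 59.1 · log₁₀(5.1804) = 59.1 × (0.7144) = 42.22 mV

42 mV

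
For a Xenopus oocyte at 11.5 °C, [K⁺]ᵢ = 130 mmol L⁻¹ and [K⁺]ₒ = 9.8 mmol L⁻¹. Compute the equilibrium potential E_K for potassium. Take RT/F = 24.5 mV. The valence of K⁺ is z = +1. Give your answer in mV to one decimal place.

E = (24.5/z) · ln([K⁺]_out/[K⁺]_in) with z = +1.
= (24.5/1) · ln(9.8/130) = 24.50 · ln(0.07538)
= 24.50 · (-2.5852) = -63.34 mV

-63.3 mV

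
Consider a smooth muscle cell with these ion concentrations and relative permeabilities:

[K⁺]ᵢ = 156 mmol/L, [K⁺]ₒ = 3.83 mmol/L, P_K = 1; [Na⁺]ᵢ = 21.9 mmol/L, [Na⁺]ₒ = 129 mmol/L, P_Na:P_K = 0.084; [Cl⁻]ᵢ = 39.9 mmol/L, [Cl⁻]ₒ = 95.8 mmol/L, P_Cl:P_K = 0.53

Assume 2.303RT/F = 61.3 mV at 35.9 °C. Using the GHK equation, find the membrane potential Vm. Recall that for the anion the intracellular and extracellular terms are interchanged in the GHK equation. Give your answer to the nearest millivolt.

Vm = 61.3 · log₁₀[(Σ P·[cation]ₒ + Σ P·[anion]ᵢ) / (Σ P·[cation]ᵢ + Σ P·[anion]ₒ)]
Numerator = 1×3.83 + 0.084×129 + 0.53×39.9 = 35.81
Denominator = 1×156 + 0.084×21.9 + 0.53×95.8 = 208.6
Vm = 61.3 · log₁₀(0.17167) = 61.3 × (-0.7653) = -46.91 mV

-47 mV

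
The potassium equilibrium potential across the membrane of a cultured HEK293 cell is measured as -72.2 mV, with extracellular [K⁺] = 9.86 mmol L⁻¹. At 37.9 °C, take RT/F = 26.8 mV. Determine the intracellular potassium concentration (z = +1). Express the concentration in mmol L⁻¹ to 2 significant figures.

Nernst: E = (26.8/1) · ln([out]/[in]), so ln([out]/[in]) = -72.2 × 1 / 26.8 = -2.6940.
[out]/[in] = e^(-2.6940) = 0.06761.
[in] = 9.86 / 0.06761 = 145.8 mmol L⁻¹.

150 mmol L⁻¹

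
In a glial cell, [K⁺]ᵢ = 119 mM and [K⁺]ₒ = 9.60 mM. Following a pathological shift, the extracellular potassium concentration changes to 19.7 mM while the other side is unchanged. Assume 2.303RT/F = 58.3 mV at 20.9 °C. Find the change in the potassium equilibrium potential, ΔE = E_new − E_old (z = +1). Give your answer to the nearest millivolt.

E_old = (58.3/1)·log₁₀(9.60/119) = -63.74 mV
E_new = (58.3/1)·log₁₀(19.7/119) = -45.54 mV
ΔE = -45.54 − (-63.74) = 18.20 mV

18 mV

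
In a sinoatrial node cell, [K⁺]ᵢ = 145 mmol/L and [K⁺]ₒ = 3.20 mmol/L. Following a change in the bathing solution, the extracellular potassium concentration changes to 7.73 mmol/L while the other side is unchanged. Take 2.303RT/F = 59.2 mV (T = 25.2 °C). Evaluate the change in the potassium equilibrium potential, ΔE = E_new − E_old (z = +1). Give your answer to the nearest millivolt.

E_old = (59.2/1)·log₁₀(3.20/145) = -98.05 mV
E_new = (59.2/1)·log₁₀(7.73/145) = -75.37 mV
ΔE = -75.37 − (-98.05) = 22.68 mV

23 mV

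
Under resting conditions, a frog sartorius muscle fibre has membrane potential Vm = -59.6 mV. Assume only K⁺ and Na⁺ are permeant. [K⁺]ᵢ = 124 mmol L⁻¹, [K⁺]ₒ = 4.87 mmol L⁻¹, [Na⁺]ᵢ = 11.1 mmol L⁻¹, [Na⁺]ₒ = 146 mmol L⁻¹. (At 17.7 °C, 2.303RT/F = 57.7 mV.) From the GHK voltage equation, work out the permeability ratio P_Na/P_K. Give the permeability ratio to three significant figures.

Let α = P_Na/P_K. GHK: Vm = 57.7·log₁₀[(Kₒ + α·Naₒ)/(Kᵢ + α·Naᵢ)].
10^(Vm/57.7) = 10^(-59.6/57.7) = 0.092698
So 0.092698·(Kᵢ + α·Naᵢ) = Kₒ + α·Naₒ → α = (0.092698·124.0 − 4.87) / (146.0 − 0.092698·11.1)
α = (11.49 − 4.87) / (146.0 − 1.029) = 6.625/145 = 0.0457

0.0457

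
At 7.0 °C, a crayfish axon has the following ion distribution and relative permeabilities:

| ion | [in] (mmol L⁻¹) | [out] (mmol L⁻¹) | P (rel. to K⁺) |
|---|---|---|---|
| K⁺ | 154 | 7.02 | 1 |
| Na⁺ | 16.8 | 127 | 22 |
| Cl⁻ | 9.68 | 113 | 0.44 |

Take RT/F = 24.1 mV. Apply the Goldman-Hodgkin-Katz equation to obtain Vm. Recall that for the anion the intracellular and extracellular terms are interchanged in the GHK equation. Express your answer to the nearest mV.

38 mV

Vm = 24.1 · ln[(Σ P·[cation]ₒ + Σ P·[anion]ᵢ) / (Σ P·[cation]ᵢ + Σ P·[anion]ₒ)]
Numerator = 1×7.02 + 22×127 + 0.44×9.68 = 2805
Denominator = 1×154 + 22×16.8 + 0.44×113 = 573.3
Vm = 24.1 · ln(4.893) = 24.1 × (1.5878) = 38.27 mV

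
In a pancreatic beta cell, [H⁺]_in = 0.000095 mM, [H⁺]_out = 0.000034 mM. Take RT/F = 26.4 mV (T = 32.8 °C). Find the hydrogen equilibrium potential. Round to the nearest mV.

E = (26.4/z) · ln([H⁺]_out/[H⁺]_in) with z = +1.
= (26.4/1) · ln(0.000034/0.000095) = 26.40 · ln(0.3579)
= 26.40 · (-1.0275) = -27.13 mV

-27 mV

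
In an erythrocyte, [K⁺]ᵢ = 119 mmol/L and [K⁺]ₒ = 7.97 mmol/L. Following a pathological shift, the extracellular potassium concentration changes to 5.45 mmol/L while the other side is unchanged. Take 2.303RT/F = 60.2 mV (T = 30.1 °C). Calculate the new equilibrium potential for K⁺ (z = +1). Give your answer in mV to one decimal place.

-80.6 mV

After the shift: [K⁺]_out = 5.45, [K⁺]_in = 119 mmol/L.
E_new = (60.2/1)·log₁₀(5.45/119) = 60.20 · (-1.3392) = -80.62 mV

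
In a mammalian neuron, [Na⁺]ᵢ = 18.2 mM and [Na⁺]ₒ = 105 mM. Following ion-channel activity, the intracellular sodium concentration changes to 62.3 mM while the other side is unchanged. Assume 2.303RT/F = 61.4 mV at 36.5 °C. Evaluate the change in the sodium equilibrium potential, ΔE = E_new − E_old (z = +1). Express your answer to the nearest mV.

E_old = (61.4/1)·log₁₀(105/18.2) = 46.73 mV
E_new = (61.4/1)·log₁₀(105/62.3) = 13.92 mV
ΔE = 13.92 − (46.73) = -32.81 mV

-33 mV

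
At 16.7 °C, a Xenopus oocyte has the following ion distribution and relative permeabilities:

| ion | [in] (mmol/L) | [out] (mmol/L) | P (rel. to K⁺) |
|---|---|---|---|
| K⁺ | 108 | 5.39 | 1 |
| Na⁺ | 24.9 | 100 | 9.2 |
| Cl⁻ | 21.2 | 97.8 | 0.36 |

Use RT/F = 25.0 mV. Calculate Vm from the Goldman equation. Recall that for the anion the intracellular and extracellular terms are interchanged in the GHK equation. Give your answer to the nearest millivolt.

Vm = 25.0 · ln[(Σ P·[cation]ₒ + Σ P·[anion]ᵢ) / (Σ P·[cation]ᵢ + Σ P·[anion]ₒ)]
Numerator = 1×5.39 + 9.2×100 + 0.36×21.2 = 933
Denominator = 1×108 + 9.2×24.9 + 0.36×97.8 = 372.3
Vm = 25.0 · ln(2.5062) = 25.0 × (0.9188) = 22.97 mV

23 mV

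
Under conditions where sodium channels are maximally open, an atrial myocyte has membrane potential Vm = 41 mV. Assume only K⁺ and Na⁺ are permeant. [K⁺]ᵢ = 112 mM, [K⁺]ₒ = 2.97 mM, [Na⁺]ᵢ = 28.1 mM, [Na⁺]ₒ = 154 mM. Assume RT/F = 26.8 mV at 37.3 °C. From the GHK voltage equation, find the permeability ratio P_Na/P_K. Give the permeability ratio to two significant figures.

Let α = P_Na/P_K. GHK: Vm = 26.8·ln[(Kₒ + α·Naₒ)/(Kᵢ + α·Naᵢ)].
e^(Vm/26.8) = e^(41.0/26.8) = 4.6175
So 4.6175·(Kᵢ + α·Naᵢ) = Kₒ + α·Naₒ → α = (4.6175·112.0 − 2.97) / (154.0 − 4.6175·28.1)
α = (517.2 − 2.97) / (154.0 − 129.8) = 514.2/24.25 = 21.2

21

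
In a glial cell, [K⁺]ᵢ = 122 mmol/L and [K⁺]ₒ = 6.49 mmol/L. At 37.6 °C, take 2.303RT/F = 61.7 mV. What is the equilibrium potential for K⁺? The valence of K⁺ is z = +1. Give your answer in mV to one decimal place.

E = (61.7/z) · log₁₀([K⁺]_out/[K⁺]_in) with z = +1.
= (61.7/1) · log₁₀(6.49/122) = 61.70 · log₁₀(0.0532)
= 61.70 · (-1.2741) = -78.61 mV

-78.6 mV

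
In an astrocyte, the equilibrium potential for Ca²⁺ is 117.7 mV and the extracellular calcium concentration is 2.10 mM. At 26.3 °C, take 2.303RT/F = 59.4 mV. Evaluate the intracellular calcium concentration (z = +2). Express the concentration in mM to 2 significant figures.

0.00023 mM

Nernst: E = (59.4/2) · log₁₀([out]/[in]), so log₁₀([out]/[in]) = 117.7 × 2 / 59.4 = 3.9630.
[out]/[in] = 10^(3.9630) = 9183.
[in] = 2.10 / 9183 = 0.0002287 mM.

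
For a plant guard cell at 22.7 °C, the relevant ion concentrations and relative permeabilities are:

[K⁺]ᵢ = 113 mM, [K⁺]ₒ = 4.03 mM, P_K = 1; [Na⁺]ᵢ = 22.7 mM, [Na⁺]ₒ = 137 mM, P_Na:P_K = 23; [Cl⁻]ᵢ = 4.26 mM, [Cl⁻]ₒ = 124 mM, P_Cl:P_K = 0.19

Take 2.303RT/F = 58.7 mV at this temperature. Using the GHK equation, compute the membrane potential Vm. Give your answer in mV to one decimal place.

39.9 mV

Vm = 58.7 · log₁₀[(Σ P·[cation]ₒ + Σ P·[anion]ᵢ) / (Σ P·[cation]ᵢ + Σ P·[anion]ₒ)]
Numerator = 1×4.03 + 23×137 + 0.19×4.26 = 3156
Denominator = 1×113 + 23×22.7 + 0.19×124 = 658.7
Vm = 58.7 · log₁₀(4.7913) = 58.7 × (0.6805) = 39.94 mV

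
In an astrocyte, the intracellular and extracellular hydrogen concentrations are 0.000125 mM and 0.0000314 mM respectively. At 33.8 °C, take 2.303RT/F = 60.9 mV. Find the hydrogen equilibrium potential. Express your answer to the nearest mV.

E = (60.9/z) · log₁₀([H⁺]_out/[H⁺]_in) with z = +1.
= (60.9/1) · log₁₀(0.0000314/0.000125) = 60.90 · log₁₀(0.2512)
= 60.90 · (-0.6000) = -36.54 mV

-37 mV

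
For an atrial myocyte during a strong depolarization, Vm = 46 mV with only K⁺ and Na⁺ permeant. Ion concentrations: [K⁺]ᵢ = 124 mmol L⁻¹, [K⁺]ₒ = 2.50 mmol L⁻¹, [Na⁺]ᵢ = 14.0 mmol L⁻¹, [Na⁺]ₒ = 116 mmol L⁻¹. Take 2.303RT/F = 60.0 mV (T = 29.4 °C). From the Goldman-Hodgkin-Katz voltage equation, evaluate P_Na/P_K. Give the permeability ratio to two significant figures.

21

Let α = P_Na/P_K. GHK: Vm = 60.0·log₁₀[(Kₒ + α·Naₒ)/(Kᵢ + α·Naᵢ)].
10^(Vm/60.0) = 10^(46.0/60.0) = 5.8434
So 5.8434·(Kᵢ + α·Naᵢ) = Kₒ + α·Naₒ → α = (5.8434·124.0 − 2.5) / (116.0 − 5.8434·14.0)
α = (724.6 − 2.5) / (116.0 − 81.81) = 722.1/34.19 = 21.12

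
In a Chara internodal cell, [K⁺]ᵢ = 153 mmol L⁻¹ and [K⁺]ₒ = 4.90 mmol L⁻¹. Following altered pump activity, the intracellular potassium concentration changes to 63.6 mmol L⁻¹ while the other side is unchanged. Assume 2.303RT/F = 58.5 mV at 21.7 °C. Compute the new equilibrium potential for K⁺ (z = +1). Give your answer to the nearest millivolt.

-65 mV

After the shift: [K⁺]_out = 4.90, [K⁺]_in = 63.6 mmol L⁻¹.
E_new = (58.5/1)·log₁₀(4.90/63.6) = 58.50 · (-1.1133) = -65.13 mV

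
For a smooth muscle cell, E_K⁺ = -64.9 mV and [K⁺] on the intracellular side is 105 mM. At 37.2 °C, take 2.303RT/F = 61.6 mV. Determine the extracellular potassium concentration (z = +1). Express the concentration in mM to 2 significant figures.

Nernst: E = (61.6/1) · log₁₀([out]/[in]), so log₁₀([out]/[in]) = -64.9 × 1 / 61.6 = -1.0536.
[out]/[in] = 10^(-1.0536) = 0.0884.
[out] = 0.0884 × 105 = 9.281 mM.

9.3 mM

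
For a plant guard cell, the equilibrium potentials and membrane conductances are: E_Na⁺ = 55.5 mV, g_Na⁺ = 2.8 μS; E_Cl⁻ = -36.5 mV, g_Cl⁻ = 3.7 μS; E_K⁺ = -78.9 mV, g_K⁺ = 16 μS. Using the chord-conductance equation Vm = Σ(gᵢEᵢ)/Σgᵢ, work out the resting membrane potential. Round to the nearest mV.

-55 mV

Σ gᵢEᵢ = 2.8·(55.5) + 3.7·(-36.5) + 16·(-78.9) = -1242.05
Σ gᵢ = 2.8 + 3.7 + 16 = 22.5
Vm = -1242.05 / 22.5 = -55.20 mV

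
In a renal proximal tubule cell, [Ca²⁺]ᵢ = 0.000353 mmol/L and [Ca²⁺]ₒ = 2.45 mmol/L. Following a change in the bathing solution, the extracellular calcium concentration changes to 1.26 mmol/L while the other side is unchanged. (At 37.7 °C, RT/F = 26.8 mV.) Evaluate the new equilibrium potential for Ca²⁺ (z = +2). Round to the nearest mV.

After the shift: [Ca²⁺]_out = 1.26, [Ca²⁺]_in = 0.000353 mmol/L.
E_new = (26.8/2)·ln(1.26/0.000353) = 13.40 · (8.1802) = 109.61 mV

110 mV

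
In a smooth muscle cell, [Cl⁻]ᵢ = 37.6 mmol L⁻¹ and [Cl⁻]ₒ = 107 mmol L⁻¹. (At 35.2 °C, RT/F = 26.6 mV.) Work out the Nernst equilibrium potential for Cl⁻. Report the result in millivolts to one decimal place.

E = (26.6/z) · ln([Cl⁻]_out/[Cl⁻]_in) with z = -1.
For an anion, dividing by z = -1 reverses the sign.
= (26.6/-1) · ln(107/37.6) = -26.60 · ln(2.846)
= -26.60 · (1.0458) = -27.82 mV

-27.8 mV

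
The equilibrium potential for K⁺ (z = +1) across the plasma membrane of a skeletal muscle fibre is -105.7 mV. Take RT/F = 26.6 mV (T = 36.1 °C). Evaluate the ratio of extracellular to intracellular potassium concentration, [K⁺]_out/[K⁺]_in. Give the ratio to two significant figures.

ln([out]/[in]) = E·z/(26.6) = -105.7 × 1 / 26.6 = -3.9737
[out]/[in] = e^(-3.9737) = 0.0188

0.019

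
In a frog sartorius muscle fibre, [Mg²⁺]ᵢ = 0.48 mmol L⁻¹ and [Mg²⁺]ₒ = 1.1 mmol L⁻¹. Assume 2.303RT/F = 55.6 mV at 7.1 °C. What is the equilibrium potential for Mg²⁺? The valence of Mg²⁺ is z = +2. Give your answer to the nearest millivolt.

E = (55.6/z) · log₁₀([Mg²⁺]_out/[Mg²⁺]_in) with z = +2.
= (55.6/2) · log₁₀(1.1/0.48) = 27.80 · log₁₀(2.292)
= 27.80 · (0.3602) = 10.01 mV

10 mV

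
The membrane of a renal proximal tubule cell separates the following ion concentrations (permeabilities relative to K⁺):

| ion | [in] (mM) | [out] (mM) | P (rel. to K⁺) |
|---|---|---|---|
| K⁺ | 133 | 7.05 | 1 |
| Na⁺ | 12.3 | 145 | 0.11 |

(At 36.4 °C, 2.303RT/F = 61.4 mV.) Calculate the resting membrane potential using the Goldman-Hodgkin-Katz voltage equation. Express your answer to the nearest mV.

Vm = 61.4 · log₁₀[(Σ P·[cation]ₒ + Σ P·[anion]ᵢ) / (Σ P·[cation]ᵢ + Σ P·[anion]ₒ)]
Numerator = 1×7.05 + 0.11×145 = 23
Denominator = 1×133 + 0.11×12.3 = 134.4
Vm = 61.4 · log₁₀(0.17119) = 61.4 × (-0.7665) = -47.06 mV

-47 mV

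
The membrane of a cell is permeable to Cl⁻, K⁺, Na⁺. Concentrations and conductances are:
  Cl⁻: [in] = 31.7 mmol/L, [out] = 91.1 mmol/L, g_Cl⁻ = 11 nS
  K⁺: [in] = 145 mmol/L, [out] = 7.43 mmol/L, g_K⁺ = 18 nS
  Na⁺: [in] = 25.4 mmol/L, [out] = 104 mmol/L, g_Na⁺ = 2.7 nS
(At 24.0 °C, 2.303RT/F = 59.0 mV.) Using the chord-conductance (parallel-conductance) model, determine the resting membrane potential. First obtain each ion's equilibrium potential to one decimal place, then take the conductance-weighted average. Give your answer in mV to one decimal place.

-49.5 mV

E_Cl⁻ = (59.0/-1)·log₁₀(91.1/31.7) = -27.0 mV
E_K⁺ = (59.0/1)·log₁₀(7.43/145) = -76.1 mV
E_Na⁺ = (59.0/1)·log₁₀(104/25.4) = 36.1 mV
Vm = (Σ gᵢEᵢ)/(Σ gᵢ) = (11·-27.0 + 18·-76.1 + 2.7·36.1) / (11 + 18 + 2.7)
= -1569.33 / 31.7 = -49.51 mV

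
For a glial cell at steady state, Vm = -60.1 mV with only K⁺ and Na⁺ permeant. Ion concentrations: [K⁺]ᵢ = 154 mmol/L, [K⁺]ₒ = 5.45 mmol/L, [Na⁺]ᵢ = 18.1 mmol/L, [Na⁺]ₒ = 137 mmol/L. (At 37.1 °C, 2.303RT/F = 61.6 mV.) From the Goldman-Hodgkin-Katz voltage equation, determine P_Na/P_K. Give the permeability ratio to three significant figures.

Let α = P_Na/P_K. GHK: Vm = 61.6·log₁₀[(Kₒ + α·Naₒ)/(Kᵢ + α·Naᵢ)].
10^(Vm/61.6) = 10^(-60.1/61.6) = 0.10577
So 0.10577·(Kᵢ + α·Naᵢ) = Kₒ + α·Naₒ → α = (0.10577·154.0 − 5.45) / (137.0 − 0.10577·18.1)
α = (16.29 − 5.45) / (137.0 − 1.914) = 10.84/135.1 = 0.08023

0.0802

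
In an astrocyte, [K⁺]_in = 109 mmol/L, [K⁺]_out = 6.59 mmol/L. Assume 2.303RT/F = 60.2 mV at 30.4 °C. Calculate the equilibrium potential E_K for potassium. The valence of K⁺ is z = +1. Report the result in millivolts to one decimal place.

E = (60.2/z) · log₁₀([K⁺]_out/[K⁺]_in) with z = +1.
= (60.2/1) · log₁₀(6.59/109) = 60.20 · log₁₀(0.06046)
= 60.20 · (-1.2185) = -73.36 mV

-73.4 mV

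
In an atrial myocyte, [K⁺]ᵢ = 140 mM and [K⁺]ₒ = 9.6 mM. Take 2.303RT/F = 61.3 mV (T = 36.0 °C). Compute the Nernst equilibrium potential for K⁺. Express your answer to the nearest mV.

-71 mV

E = (61.3/z) · log₁₀([K⁺]_out/[K⁺]_in) with z = +1.
= (61.3/1) · log₁₀(9.6/140) = 61.30 · log₁₀(0.06857)
= 61.30 · (-1.1639) = -71.34 mV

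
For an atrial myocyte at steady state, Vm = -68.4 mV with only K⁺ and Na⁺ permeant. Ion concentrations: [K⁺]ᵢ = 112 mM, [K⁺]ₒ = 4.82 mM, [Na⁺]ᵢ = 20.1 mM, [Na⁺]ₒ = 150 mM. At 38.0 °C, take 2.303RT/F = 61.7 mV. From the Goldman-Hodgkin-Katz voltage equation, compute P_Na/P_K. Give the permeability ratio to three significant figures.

0.0263

Let α = P_Na/P_K. GHK: Vm = 61.7·log₁₀[(Kₒ + α·Naₒ)/(Kᵢ + α·Naᵢ)].
10^(Vm/61.7) = 10^(-68.4/61.7) = 0.077877
So 0.077877·(Kᵢ + α·Naᵢ) = Kₒ + α·Naₒ → α = (0.077877·112.0 − 4.82) / (150.0 − 0.077877·20.1)
α = (8.722 − 4.82) / (150.0 − 1.565) = 3.902/148.4 = 0.02629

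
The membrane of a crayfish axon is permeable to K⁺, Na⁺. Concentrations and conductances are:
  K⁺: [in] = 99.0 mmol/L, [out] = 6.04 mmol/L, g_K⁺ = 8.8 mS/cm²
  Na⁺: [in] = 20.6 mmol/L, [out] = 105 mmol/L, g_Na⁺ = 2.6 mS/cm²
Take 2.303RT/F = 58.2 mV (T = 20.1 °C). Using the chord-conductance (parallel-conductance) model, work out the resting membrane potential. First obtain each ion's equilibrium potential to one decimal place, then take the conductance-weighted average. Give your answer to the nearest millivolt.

E_K⁺ = (58.2/1)·log₁₀(6.04/99.0) = -70.7 mV
E_Na⁺ = (58.2/1)·log₁₀(105/20.6) = 41.2 mV
Vm = (Σ gᵢEᵢ)/(Σ gᵢ) = (8.8·-70.7 + 2.6·41.2) / (8.8 + 2.6)
= -515.04 / 11.4 = -45.18 mV

-45 mV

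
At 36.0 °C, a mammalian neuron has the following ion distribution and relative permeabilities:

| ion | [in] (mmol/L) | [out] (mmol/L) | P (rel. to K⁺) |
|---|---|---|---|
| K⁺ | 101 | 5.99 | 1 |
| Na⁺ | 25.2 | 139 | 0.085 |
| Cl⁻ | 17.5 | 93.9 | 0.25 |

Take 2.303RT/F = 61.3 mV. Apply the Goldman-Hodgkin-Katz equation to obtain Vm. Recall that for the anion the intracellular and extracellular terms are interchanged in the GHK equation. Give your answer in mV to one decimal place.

Vm = 61.3 · log₁₀[(Σ P·[cation]ₒ + Σ P·[anion]ᵢ) / (Σ P·[cation]ᵢ + Σ P·[anion]ₒ)]
Numerator = 1×5.99 + 0.085×139 + 0.25×17.5 = 22.18
Denominator = 1×101 + 0.085×25.2 + 0.25×93.9 = 126.6
Vm = 61.3 · log₁₀(0.17517) = 61.3 × (-0.7565) = -46.38 mV

-46.4 mV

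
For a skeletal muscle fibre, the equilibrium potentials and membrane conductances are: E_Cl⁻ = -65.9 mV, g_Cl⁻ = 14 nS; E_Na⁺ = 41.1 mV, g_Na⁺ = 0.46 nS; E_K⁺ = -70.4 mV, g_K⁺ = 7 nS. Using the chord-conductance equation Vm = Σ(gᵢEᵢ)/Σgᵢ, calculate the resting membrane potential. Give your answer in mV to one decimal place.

-65.1 mV

Σ gᵢEᵢ = 14·(-65.9) + 0.46·(41.1) + 7·(-70.4) = -1396.49
Σ gᵢ = 14 + 0.46 + 7 = 21.46
Vm = -1396.49 / 21.46 = -65.07 mV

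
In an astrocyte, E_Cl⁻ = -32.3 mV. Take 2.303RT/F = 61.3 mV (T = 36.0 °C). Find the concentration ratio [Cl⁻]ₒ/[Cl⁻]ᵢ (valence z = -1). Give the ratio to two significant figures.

3.4

log₁₀([out]/[in]) = E·z/(61.3) = -32.3 × -1 / 61.3 = 0.5269
[out]/[in] = 10^(0.5269) = 3.364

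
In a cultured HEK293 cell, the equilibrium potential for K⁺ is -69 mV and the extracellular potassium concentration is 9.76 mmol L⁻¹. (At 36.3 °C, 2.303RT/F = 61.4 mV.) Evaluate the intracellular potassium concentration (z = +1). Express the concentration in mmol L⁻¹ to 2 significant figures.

Nernst: E = (61.4/1) · log₁₀([out]/[in]), so log₁₀([out]/[in]) = -69.0 × 1 / 61.4 = -1.1238.
[out]/[in] = 10^(-1.1238) = 0.0752.
[in] = 9.76 / 0.0752 = 129.8 mmol L⁻¹.

130 mmol L⁻¹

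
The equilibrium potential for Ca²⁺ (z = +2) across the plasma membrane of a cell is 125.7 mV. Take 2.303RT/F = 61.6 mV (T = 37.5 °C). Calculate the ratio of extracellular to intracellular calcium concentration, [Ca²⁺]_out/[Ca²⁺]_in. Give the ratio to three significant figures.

log₁₀([out]/[in]) = E·z/(61.6) = 125.7 × 2 / 61.6 = 4.0812
[out]/[in] = 10^(4.0812) = 1.206e+04

12100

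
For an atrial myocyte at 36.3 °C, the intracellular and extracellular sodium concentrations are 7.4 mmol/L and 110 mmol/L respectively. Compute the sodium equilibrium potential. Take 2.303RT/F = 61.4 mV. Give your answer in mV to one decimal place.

72.0 mV

E = (61.4/z) · log₁₀([Na⁺]_out/[Na⁺]_in) with z = +1.
= (61.4/1) · log₁₀(110/7.4) = 61.40 · log₁₀(14.86)
= 61.40 · (1.1722) = 71.97 mV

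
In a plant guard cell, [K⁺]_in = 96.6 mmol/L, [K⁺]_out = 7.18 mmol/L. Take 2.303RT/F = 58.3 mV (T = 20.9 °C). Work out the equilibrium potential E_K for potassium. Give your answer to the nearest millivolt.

-66 mV

E = (58.3/z) · log₁₀([K⁺]_out/[K⁺]_in) with z = +1.
= (58.3/1) · log₁₀(7.18/96.6) = 58.30 · log₁₀(0.07433)
= 58.30 · (-1.1289) = -65.81 mV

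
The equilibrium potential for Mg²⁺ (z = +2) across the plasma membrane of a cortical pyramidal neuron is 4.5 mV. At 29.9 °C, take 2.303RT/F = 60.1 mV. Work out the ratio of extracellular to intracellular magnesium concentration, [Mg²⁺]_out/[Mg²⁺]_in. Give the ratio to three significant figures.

log₁₀([out]/[in]) = E·z/(60.1) = 4.5 × 2 / 60.1 = 0.1498
[out]/[in] = 10^(0.1498) = 1.412

1.41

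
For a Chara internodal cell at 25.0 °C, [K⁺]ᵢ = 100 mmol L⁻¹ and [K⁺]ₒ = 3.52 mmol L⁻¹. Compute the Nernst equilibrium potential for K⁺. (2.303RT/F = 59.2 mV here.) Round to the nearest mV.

-86 mV

E = (59.2/z) · log₁₀([K⁺]_out/[K⁺]_in) with z = +1.
= (59.2/1) · log₁₀(3.52/100) = 59.20 · log₁₀(0.0352)
= 59.20 · (-1.4535) = -86.04 mV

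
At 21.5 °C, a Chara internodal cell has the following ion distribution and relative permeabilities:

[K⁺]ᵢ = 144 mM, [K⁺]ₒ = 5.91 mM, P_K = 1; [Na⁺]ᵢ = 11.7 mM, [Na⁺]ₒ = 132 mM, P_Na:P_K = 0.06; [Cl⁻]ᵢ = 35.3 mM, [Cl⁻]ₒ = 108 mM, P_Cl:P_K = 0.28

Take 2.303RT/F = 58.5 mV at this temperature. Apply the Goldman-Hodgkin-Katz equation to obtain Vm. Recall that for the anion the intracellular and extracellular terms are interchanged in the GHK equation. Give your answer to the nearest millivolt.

-51 mV

Vm = 58.5 · log₁₀[(Σ P·[cation]ₒ + Σ P·[anion]ᵢ) / (Σ P·[cation]ᵢ + Σ P·[anion]ₒ)]
Numerator = 1×5.91 + 0.06×132 + 0.28×35.3 = 23.71
Denominator = 1×144 + 0.06×11.7 + 0.28×108 = 174.9
Vm = 58.5 · log₁₀(0.13555) = 58.5 × (-0.8679) = -50.77 mV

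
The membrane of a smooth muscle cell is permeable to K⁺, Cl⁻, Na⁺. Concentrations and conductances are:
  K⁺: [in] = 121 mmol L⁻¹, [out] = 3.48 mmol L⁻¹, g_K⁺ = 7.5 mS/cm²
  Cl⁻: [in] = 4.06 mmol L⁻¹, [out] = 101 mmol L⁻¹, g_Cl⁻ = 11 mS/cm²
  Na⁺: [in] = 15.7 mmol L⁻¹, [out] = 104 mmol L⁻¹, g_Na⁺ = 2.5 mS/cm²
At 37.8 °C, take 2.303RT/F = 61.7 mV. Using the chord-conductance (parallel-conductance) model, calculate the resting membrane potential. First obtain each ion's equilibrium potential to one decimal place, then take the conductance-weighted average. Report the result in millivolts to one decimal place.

-73.0 mV

E_K⁺ = (61.7/1)·log₁₀(3.48/121) = -95.1 mV
E_Cl⁻ = (61.7/-1)·log₁₀(101/4.06) = -86.1 mV
E_Na⁺ = (61.7/1)·log₁₀(104/15.7) = 50.7 mV
Vm = (Σ gᵢEᵢ)/(Σ gᵢ) = (7.5·-95.1 + 11·-86.1 + 2.5·50.7) / (7.5 + 11 + 2.5)
= -1533.60 / 21 = -73.03 mV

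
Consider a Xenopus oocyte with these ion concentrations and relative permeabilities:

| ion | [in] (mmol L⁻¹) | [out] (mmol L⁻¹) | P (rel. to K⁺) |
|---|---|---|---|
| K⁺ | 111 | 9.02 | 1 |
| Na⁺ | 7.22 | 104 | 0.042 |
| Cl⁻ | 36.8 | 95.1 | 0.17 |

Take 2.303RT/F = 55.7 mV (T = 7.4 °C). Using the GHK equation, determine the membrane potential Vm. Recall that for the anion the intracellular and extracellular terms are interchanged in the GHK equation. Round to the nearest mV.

Vm = 55.7 · log₁₀[(Σ P·[cation]ₒ + Σ P·[anion]ᵢ) / (Σ P·[cation]ᵢ + Σ P·[anion]ₒ)]
Numerator = 1×9.02 + 0.042×104 + 0.17×36.8 = 19.64
Denominator = 1×111 + 0.042×7.22 + 0.17×95.1 = 127.5
Vm = 55.7 · log₁₀(0.15411) = 55.7 × (-0.8122) = -45.24 mV

-45 mV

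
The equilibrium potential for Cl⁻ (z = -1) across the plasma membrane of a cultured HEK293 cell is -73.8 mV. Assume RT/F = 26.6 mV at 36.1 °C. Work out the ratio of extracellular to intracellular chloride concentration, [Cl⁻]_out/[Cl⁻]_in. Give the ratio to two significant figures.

16

ln([out]/[in]) = E·z/(26.6) = -73.8 × -1 / 26.6 = 2.7744
[out]/[in] = e^(2.7744) = 16.03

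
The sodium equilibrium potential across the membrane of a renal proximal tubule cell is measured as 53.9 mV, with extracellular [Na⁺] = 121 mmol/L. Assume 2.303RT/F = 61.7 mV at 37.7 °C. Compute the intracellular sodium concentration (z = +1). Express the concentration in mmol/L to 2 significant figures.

Nernst: E = (61.7/1) · log₁₀([out]/[in]), so log₁₀([out]/[in]) = 53.9 × 1 / 61.7 = 0.8736.
[out]/[in] = 10^(0.8736) = 7.474.
[in] = 121 / 7.474 = 16.19 mmol/L.

16 mmol/L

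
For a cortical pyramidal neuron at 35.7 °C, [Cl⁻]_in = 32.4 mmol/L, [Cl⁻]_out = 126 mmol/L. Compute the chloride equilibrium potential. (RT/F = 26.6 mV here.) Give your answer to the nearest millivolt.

-36 mV

E = (26.6/z) · ln([Cl⁻]_out/[Cl⁻]_in) with z = -1.
For an anion, dividing by z = -1 reverses the sign.
= (26.6/-1) · ln(126/32.4) = -26.60 · ln(3.889)
= -26.60 · (1.3581) = -36.13 mV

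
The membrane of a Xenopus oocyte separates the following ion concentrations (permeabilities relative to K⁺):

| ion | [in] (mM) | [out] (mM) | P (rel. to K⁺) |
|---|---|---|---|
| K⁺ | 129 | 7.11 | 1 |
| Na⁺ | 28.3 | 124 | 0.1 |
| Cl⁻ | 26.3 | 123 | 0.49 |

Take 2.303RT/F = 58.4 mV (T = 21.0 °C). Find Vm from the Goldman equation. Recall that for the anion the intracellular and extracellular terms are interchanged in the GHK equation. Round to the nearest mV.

-45 mV

Vm = 58.4 · log₁₀[(Σ P·[cation]ₒ + Σ P·[anion]ᵢ) / (Σ P·[cation]ᵢ + Σ P·[anion]ₒ)]
Numerator = 1×7.11 + 0.1×124 + 0.49×26.3 = 32.4
Denominator = 1×129 + 0.1×28.3 + 0.49×123 = 192.1
Vm = 58.4 · log₁₀(0.16865) = 58.4 × (-0.7730) = -45.14 mV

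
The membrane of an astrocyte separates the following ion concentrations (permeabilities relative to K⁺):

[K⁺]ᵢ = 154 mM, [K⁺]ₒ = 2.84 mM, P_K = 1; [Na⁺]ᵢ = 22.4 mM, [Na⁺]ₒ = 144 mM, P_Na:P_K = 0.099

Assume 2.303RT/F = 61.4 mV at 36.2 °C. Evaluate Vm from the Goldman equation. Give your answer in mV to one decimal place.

-59.0 mV

Vm = 61.4 · log₁₀[(Σ P·[cation]ₒ + Σ P·[anion]ᵢ) / (Σ P·[cation]ᵢ + Σ P·[anion]ₒ)]
Numerator = 1×2.84 + 0.099×144 = 17.1
Denominator = 1×154 + 0.099×22.4 = 156.2
Vm = 61.4 · log₁₀(0.10944) = 61.4 × (-0.9608) = -59.00 mV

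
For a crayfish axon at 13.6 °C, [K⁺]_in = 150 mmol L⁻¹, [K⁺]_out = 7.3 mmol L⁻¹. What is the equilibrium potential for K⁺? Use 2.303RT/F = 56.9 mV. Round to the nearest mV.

E = (56.9/z) · log₁₀([K⁺]_out/[K⁺]_in) with z = +1.
= (56.9/1) · log₁₀(7.3/150) = 56.90 · log₁₀(0.04867)
= 56.90 · (-1.3128) = -74.70 mV

-75 mV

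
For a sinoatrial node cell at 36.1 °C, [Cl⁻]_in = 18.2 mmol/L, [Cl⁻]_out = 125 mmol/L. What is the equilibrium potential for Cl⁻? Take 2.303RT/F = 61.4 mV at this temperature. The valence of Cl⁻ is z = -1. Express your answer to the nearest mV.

E = (61.4/z) · log₁₀([Cl⁻]_out/[Cl⁻]_in) with z = -1.
For an anion, dividing by z = -1 reverses the sign.
= (61.4/-1) · log₁₀(125/18.2) = -61.40 · log₁₀(6.868)
= -61.40 · (0.8368) = -51.38 mV

-51 mV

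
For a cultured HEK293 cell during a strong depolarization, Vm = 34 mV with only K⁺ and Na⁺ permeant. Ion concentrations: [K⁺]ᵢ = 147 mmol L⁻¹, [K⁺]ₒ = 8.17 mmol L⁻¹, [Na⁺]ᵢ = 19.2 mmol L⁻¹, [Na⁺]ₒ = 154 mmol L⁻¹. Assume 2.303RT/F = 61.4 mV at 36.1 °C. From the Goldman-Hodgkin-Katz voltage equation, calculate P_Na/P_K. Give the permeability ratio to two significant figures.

6.1

Let α = P_Na/P_K. GHK: Vm = 61.4·log₁₀[(Kₒ + α·Naₒ)/(Kᵢ + α·Naᵢ)].
10^(Vm/61.4) = 10^(34.0/61.4) = 3.5789
So 3.5789·(Kᵢ + α·Naᵢ) = Kₒ + α·Naₒ → α = (3.5789·147.0 − 8.17) / (154.0 − 3.5789·19.2)
α = (526.1 − 8.17) / (154.0 − 68.71) = 517.9/85.29 = 6.073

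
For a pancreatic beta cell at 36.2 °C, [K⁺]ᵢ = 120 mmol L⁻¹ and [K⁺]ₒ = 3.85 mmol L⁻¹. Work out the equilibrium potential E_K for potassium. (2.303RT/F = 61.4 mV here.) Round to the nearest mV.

E = (61.4/z) · log₁₀([K⁺]_out/[K⁺]_in) with z = +1.
= (61.4/1) · log₁₀(3.85/120) = 61.40 · log₁₀(0.03208)
= 61.40 · (-1.4937) = -91.71 mV

-92 mV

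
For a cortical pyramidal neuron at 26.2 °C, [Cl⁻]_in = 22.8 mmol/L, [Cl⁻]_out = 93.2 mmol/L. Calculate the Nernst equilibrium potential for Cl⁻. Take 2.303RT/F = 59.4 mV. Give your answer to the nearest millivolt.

E = (59.4/z) · log₁₀([Cl⁻]_out/[Cl⁻]_in) with z = -1.
For an anion, dividing by z = -1 reverses the sign.
= (59.4/-1) · log₁₀(93.2/22.8) = -59.40 · log₁₀(4.088)
= -59.40 · (0.6115) = -36.32 mV

-36 mV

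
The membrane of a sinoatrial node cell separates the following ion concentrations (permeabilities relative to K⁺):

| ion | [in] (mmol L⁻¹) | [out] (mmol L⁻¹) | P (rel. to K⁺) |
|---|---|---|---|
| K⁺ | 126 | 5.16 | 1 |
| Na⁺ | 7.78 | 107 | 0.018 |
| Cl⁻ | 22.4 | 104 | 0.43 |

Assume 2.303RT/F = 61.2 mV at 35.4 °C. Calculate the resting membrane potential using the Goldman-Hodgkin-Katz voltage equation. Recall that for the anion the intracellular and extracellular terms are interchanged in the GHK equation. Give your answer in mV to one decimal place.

-61.8 mV

Vm = 61.2 · log₁₀[(Σ P·[cation]ₒ + Σ P·[anion]ᵢ) / (Σ P·[cation]ᵢ + Σ P·[anion]ₒ)]
Numerator = 1×5.16 + 0.018×107 + 0.43×22.4 = 16.72
Denominator = 1×126 + 0.018×7.78 + 0.43×104 = 170.9
Vm = 61.2 · log₁₀(0.097846) = 61.2 × (-1.0095) = -61.78 mV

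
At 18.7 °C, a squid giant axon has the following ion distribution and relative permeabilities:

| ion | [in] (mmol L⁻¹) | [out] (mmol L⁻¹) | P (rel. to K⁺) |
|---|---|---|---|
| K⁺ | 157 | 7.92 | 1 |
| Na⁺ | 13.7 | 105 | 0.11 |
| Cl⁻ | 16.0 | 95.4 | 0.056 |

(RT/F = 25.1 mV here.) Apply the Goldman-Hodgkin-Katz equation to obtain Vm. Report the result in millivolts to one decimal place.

-52.3 mV

Vm = 25.1 · ln[(Σ P·[cation]ₒ + Σ P·[anion]ᵢ) / (Σ P·[cation]ᵢ + Σ P·[anion]ₒ)]
Numerator = 1×7.92 + 0.11×105 + 0.056×16.0 = 20.37
Denominator = 1×157 + 0.11×13.7 + 0.056×95.4 = 163.8
Vm = 25.1 · ln(0.1243) = 25.1 × (-2.0851) = -52.34 mV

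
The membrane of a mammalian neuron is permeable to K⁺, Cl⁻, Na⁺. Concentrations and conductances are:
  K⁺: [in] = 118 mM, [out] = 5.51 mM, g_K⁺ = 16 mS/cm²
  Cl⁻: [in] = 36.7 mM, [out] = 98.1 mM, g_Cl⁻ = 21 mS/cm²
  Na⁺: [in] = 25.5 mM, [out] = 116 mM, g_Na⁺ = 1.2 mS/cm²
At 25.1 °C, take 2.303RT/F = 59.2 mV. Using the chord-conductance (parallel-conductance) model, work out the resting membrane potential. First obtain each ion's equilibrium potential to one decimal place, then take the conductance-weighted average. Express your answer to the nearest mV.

-46 mV

E_K⁺ = (59.2/1)·log₁₀(5.51/118) = -78.8 mV
E_Cl⁻ = (59.2/-1)·log₁₀(98.1/36.7) = -25.3 mV
E_Na⁺ = (59.2/1)·log₁₀(116/25.5) = 38.9 mV
Vm = (Σ gᵢEᵢ)/(Σ gᵢ) = (16·-78.8 + 21·-25.3 + 1.2·38.9) / (16 + 21 + 1.2)
= -1745.42 / 38.2 = -45.69 mV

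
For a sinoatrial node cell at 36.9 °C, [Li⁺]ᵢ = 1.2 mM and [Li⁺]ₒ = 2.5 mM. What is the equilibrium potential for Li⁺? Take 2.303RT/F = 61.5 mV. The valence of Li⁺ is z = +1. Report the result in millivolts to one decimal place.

E = (61.5/z) · log₁₀([Li⁺]_out/[Li⁺]_in) with z = +1.
= (61.5/1) · log₁₀(2.5/1.2) = 61.50 · log₁₀(2.083)
= 61.50 · (0.3188) = 19.60 mV

19.6 mV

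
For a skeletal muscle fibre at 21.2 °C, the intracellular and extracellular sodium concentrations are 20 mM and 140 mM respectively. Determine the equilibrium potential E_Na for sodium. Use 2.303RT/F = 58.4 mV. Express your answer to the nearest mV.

E = (58.4/z) · log₁₀([Na⁺]_out/[Na⁺]_in) with z = +1.
= (58.4/1) · log₁₀(140/20) = 58.40 · log₁₀(7)
= 58.40 · (0.8451) = 49.35 mV

49 mV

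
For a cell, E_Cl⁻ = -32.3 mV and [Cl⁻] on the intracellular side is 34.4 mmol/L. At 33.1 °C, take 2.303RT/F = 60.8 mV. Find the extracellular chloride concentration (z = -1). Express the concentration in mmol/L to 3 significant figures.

117 mmol/L

Nernst: E = (60.8/-1) · log₁₀([out]/[in]), so log₁₀([out]/[in]) = -32.3 × -1 / 60.8 = 0.5312.
[out]/[in] = 10^(0.5312) = 3.398.
[out] = 3.398 × 34.4 = 116.9 mmol/L.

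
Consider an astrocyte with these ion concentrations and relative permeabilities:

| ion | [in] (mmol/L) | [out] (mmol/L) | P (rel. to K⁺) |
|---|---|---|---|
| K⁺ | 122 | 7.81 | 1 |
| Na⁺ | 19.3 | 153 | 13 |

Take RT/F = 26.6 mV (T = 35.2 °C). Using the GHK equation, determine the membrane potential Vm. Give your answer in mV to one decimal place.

Vm = 26.6 · ln[(Σ P·[cation]ₒ + Σ P·[anion]ᵢ) / (Σ P·[cation]ᵢ + Σ P·[anion]ₒ)]
Numerator = 1×7.81 + 13×153 = 1997
Denominator = 1×122 + 13×19.3 = 372.9
Vm = 26.6 · ln(5.3548) = 26.6 × (1.6780) = 44.63 mV

44.6 mV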